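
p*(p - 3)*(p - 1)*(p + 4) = p^4 - 13*p^2 + 12*p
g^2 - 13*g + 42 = (g - 7)*(g - 6)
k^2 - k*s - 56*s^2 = (k - 8*s)*(k + 7*s)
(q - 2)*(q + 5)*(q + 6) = q^3 + 9*q^2 + 8*q - 60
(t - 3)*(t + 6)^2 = t^3 + 9*t^2 - 108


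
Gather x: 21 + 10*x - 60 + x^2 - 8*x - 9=x^2 + 2*x - 48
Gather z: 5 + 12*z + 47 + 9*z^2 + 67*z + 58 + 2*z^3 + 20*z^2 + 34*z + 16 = 2*z^3 + 29*z^2 + 113*z + 126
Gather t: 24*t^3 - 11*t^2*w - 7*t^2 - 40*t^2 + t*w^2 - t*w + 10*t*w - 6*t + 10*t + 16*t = 24*t^3 + t^2*(-11*w - 47) + t*(w^2 + 9*w + 20)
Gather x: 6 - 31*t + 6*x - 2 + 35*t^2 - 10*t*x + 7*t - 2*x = 35*t^2 - 24*t + x*(4 - 10*t) + 4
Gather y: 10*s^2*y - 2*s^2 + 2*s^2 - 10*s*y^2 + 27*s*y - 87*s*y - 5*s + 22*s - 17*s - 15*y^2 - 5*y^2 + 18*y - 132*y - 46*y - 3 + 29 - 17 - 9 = y^2*(-10*s - 20) + y*(10*s^2 - 60*s - 160)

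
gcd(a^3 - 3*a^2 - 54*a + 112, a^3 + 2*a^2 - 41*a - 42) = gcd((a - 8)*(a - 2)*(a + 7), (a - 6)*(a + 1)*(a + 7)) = a + 7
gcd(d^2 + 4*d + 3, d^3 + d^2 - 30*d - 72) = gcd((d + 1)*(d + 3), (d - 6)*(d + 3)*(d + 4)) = d + 3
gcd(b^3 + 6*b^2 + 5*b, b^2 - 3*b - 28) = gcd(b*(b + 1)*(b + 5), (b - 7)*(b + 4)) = 1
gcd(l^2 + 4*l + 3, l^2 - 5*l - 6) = l + 1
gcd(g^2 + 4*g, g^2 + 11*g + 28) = g + 4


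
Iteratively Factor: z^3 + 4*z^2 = (z)*(z^2 + 4*z) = z*(z + 4)*(z)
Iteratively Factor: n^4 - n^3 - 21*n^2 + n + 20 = (n + 1)*(n^3 - 2*n^2 - 19*n + 20) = (n + 1)*(n + 4)*(n^2 - 6*n + 5) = (n - 5)*(n + 1)*(n + 4)*(n - 1)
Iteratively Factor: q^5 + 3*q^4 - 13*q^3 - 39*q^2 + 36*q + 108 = (q - 2)*(q^4 + 5*q^3 - 3*q^2 - 45*q - 54) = (q - 2)*(q + 3)*(q^3 + 2*q^2 - 9*q - 18) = (q - 2)*(q + 2)*(q + 3)*(q^2 - 9) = (q - 3)*(q - 2)*(q + 2)*(q + 3)*(q + 3)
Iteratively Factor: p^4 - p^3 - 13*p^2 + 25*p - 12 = (p - 1)*(p^3 - 13*p + 12) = (p - 1)^2*(p^2 + p - 12) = (p - 3)*(p - 1)^2*(p + 4)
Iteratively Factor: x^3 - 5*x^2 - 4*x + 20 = (x + 2)*(x^2 - 7*x + 10) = (x - 5)*(x + 2)*(x - 2)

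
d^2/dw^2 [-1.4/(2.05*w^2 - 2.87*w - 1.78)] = (-11.767*w^2 + 16.4738*w + 1.4*(4.1*w - 2.87)*(8.2*w - 5.74) + 10.2172)/(-2.05*w^2 + 2.87*w + 1.78)^3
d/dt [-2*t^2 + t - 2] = 1 - 4*t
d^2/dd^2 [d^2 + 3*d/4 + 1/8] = 2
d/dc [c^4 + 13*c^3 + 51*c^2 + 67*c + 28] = 4*c^3 + 39*c^2 + 102*c + 67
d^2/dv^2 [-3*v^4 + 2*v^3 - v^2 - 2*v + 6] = -36*v^2 + 12*v - 2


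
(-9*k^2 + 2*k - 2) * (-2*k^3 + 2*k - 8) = 18*k^5 - 4*k^4 - 14*k^3 + 76*k^2 - 20*k + 16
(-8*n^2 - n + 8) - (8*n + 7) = -8*n^2 - 9*n + 1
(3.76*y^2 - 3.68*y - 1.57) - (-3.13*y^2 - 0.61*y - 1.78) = 6.89*y^2 - 3.07*y + 0.21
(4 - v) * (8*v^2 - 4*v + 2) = -8*v^3 + 36*v^2 - 18*v + 8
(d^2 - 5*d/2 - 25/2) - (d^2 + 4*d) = -13*d/2 - 25/2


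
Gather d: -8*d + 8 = 8 - 8*d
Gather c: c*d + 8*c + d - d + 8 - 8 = c*(d + 8)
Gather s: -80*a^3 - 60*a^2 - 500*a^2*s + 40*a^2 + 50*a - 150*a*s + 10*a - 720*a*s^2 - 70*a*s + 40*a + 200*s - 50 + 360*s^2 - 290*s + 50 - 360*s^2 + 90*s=-80*a^3 - 20*a^2 - 720*a*s^2 + 100*a + s*(-500*a^2 - 220*a)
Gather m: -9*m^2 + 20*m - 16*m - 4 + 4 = -9*m^2 + 4*m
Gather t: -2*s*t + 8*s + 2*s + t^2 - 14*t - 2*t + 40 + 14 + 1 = 10*s + t^2 + t*(-2*s - 16) + 55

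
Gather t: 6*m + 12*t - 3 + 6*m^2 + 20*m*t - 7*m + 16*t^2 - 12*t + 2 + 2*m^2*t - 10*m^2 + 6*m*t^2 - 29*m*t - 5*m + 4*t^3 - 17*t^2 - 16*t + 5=-4*m^2 - 6*m + 4*t^3 + t^2*(6*m - 1) + t*(2*m^2 - 9*m - 16) + 4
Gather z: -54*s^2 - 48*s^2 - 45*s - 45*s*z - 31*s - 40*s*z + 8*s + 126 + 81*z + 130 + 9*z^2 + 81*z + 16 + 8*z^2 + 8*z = -102*s^2 - 68*s + 17*z^2 + z*(170 - 85*s) + 272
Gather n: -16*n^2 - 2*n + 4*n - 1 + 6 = -16*n^2 + 2*n + 5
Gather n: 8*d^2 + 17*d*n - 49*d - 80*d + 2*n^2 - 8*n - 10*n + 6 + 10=8*d^2 - 129*d + 2*n^2 + n*(17*d - 18) + 16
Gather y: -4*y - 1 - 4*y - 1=-8*y - 2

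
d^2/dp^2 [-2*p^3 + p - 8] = -12*p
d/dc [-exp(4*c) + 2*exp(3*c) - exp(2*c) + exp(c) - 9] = (-4*exp(3*c) + 6*exp(2*c) - 2*exp(c) + 1)*exp(c)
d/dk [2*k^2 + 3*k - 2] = 4*k + 3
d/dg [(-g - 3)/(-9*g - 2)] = -25/(9*g + 2)^2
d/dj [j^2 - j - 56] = 2*j - 1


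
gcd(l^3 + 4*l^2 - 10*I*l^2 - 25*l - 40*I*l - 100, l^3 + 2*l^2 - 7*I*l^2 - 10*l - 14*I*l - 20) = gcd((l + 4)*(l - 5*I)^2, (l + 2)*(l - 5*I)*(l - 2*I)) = l - 5*I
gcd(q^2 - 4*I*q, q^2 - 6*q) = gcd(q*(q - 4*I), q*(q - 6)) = q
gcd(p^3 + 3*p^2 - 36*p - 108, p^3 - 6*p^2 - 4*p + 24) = p - 6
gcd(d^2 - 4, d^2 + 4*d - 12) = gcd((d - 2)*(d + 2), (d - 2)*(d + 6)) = d - 2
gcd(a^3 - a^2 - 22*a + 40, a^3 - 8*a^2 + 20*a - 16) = a^2 - 6*a + 8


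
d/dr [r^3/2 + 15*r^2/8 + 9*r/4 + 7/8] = 3*r^2/2 + 15*r/4 + 9/4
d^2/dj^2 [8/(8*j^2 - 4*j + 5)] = 128*(-8*j^2 + 4*j + 2*(4*j - 1)^2 - 5)/(8*j^2 - 4*j + 5)^3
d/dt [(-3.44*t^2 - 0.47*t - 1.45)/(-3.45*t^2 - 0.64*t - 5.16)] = (0.580100000000001*t^2 + 25.4958*t + 1.4972)/(11.9025*t^4 + 4.416*t^3 + 36.0136*t^2 + 6.6048*t + 26.6256)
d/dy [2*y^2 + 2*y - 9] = 4*y + 2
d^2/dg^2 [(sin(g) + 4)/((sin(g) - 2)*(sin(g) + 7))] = (-sin(g)^5 - 11*sin(g)^4 - 142*sin(g)^3 - 370*sin(g)^2 - 272*sin(g) + 452)/((sin(g) - 2)^3*(sin(g) + 7)^3)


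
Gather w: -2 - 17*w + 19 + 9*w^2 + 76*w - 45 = 9*w^2 + 59*w - 28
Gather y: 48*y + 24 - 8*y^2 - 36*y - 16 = -8*y^2 + 12*y + 8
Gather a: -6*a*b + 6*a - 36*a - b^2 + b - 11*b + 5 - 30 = a*(-6*b - 30) - b^2 - 10*b - 25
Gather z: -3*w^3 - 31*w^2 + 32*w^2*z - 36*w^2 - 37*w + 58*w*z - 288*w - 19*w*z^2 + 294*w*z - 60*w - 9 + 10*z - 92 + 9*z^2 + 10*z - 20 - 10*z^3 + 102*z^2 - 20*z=-3*w^3 - 67*w^2 - 385*w - 10*z^3 + z^2*(111 - 19*w) + z*(32*w^2 + 352*w) - 121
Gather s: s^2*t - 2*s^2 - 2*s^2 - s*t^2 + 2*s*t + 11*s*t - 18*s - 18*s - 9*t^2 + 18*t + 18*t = s^2*(t - 4) + s*(-t^2 + 13*t - 36) - 9*t^2 + 36*t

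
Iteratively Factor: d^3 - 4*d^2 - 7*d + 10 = (d - 5)*(d^2 + d - 2) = (d - 5)*(d - 1)*(d + 2)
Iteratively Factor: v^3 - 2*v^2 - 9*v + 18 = (v + 3)*(v^2 - 5*v + 6) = (v - 2)*(v + 3)*(v - 3)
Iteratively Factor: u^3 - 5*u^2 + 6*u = (u)*(u^2 - 5*u + 6) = u*(u - 3)*(u - 2)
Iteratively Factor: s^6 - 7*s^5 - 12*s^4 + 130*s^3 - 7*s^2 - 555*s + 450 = (s - 2)*(s^5 - 5*s^4 - 22*s^3 + 86*s^2 + 165*s - 225) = (s - 2)*(s + 3)*(s^4 - 8*s^3 + 2*s^2 + 80*s - 75) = (s - 2)*(s + 3)^2*(s^3 - 11*s^2 + 35*s - 25) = (s - 5)*(s - 2)*(s + 3)^2*(s^2 - 6*s + 5) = (s - 5)*(s - 2)*(s - 1)*(s + 3)^2*(s - 5)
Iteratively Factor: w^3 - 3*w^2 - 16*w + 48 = (w - 4)*(w^2 + w - 12) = (w - 4)*(w + 4)*(w - 3)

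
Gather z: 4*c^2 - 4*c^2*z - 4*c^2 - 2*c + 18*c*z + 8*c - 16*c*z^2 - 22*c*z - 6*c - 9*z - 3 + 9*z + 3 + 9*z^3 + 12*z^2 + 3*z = 9*z^3 + z^2*(12 - 16*c) + z*(-4*c^2 - 4*c + 3)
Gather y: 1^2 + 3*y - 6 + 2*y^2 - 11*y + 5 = 2*y^2 - 8*y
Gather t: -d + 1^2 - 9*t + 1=-d - 9*t + 2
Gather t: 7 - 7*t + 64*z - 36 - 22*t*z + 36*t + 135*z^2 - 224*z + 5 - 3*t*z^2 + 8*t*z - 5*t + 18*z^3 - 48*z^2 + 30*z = t*(-3*z^2 - 14*z + 24) + 18*z^3 + 87*z^2 - 130*z - 24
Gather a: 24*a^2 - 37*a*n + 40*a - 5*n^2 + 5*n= 24*a^2 + a*(40 - 37*n) - 5*n^2 + 5*n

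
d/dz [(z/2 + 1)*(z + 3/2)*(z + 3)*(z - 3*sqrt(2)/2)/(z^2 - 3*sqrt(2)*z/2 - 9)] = (8*z^5 - 24*sqrt(2)*z^4 + 26*z^4 - 78*sqrt(2)*z^3 - 108*z^3 - 621*z^2 + 162*sqrt(2)*z^2 - 972*z + 810*sqrt(2)*z - 486 + 729*sqrt(2))/(4*(2*z^4 - 6*sqrt(2)*z^3 - 27*z^2 + 54*sqrt(2)*z + 162))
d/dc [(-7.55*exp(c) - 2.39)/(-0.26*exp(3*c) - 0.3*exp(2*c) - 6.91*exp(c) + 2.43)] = (-(7.55*exp(c) + 2.39)*(0.78*exp(2*c) + 0.6*exp(c) + 6.91) + 1.963*exp(3*c) + 2.265*exp(2*c) + 52.1705*exp(c) - 18.3465)*exp(c)/(0.26*exp(3*c) + 0.3*exp(2*c) + 6.91*exp(c) - 2.43)^2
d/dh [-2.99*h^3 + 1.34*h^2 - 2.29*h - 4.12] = -8.97*h^2 + 2.68*h - 2.29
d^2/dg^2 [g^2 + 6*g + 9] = 2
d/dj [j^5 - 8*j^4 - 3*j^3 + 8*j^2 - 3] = j*(5*j^3 - 32*j^2 - 9*j + 16)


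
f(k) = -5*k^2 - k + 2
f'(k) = -10*k - 1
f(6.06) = -187.68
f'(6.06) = -61.60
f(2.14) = -23.04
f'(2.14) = -22.40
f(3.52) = -63.47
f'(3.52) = -36.20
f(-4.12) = -78.75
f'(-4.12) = 40.20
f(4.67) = -111.71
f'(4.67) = -47.70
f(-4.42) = -91.26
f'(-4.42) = 43.20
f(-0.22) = 1.98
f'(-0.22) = 1.20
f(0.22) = 1.54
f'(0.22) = -3.20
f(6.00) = -184.00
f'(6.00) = -61.00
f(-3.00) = -40.00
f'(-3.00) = 29.00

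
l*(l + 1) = l^2 + l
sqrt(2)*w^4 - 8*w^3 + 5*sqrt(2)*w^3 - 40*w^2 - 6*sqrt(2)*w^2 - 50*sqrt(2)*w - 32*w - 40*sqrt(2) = (w + 4)*(w - 5*sqrt(2))*(w + sqrt(2))*(sqrt(2)*w + sqrt(2))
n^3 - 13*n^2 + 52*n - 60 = (n - 6)*(n - 5)*(n - 2)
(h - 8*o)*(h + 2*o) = h^2 - 6*h*o - 16*o^2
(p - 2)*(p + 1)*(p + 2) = p^3 + p^2 - 4*p - 4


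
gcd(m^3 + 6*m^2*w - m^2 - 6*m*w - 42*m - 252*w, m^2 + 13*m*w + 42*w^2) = m + 6*w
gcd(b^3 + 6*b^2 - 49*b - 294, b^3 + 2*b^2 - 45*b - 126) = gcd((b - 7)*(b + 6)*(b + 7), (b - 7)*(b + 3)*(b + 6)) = b^2 - b - 42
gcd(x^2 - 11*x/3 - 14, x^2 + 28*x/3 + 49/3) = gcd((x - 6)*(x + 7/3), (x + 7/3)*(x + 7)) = x + 7/3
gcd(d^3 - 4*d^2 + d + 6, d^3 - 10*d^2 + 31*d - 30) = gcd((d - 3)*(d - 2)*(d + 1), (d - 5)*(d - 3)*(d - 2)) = d^2 - 5*d + 6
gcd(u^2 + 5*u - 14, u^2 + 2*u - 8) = u - 2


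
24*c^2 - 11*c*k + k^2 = (-8*c + k)*(-3*c + k)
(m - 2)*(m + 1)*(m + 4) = m^3 + 3*m^2 - 6*m - 8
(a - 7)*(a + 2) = a^2 - 5*a - 14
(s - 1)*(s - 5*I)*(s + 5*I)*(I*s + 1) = I*s^4 + s^3 - I*s^3 - s^2 + 25*I*s^2 + 25*s - 25*I*s - 25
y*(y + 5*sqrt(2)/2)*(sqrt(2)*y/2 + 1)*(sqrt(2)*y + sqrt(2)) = y^4 + y^3 + 7*sqrt(2)*y^3/2 + 7*sqrt(2)*y^2/2 + 5*y^2 + 5*y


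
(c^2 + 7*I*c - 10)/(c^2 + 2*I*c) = (c + 5*I)/c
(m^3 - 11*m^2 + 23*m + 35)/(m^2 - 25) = (m^2 - 6*m - 7)/(m + 5)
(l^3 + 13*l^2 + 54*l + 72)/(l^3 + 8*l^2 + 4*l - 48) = (l + 3)/(l - 2)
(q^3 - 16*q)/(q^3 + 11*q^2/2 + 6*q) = 2*(q - 4)/(2*q + 3)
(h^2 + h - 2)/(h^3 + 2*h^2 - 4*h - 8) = (h - 1)/(h^2 - 4)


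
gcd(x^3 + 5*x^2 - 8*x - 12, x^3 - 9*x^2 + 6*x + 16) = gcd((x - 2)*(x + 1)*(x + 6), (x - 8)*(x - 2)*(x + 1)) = x^2 - x - 2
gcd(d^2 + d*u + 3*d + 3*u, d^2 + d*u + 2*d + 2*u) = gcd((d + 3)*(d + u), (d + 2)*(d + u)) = d + u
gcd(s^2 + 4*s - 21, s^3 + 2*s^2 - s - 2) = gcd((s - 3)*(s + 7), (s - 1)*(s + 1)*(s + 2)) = 1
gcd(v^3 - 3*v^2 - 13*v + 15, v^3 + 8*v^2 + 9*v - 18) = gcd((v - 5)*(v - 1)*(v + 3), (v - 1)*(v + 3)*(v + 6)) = v^2 + 2*v - 3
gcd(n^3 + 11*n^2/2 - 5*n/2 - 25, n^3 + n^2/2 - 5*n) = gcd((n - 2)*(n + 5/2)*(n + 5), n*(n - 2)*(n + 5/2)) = n^2 + n/2 - 5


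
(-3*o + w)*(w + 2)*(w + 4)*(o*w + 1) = -3*o^2*w^3 - 18*o^2*w^2 - 24*o^2*w + o*w^4 + 6*o*w^3 + 5*o*w^2 - 18*o*w - 24*o + w^3 + 6*w^2 + 8*w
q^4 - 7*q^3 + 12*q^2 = q^2*(q - 4)*(q - 3)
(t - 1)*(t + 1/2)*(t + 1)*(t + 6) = t^4 + 13*t^3/2 + 2*t^2 - 13*t/2 - 3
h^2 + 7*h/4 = h*(h + 7/4)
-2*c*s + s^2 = s*(-2*c + s)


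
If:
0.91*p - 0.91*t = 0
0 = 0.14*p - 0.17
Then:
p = 1.21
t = 1.21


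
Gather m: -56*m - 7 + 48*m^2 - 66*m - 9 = 48*m^2 - 122*m - 16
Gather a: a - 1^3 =a - 1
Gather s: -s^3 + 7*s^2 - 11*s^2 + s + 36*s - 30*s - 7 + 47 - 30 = -s^3 - 4*s^2 + 7*s + 10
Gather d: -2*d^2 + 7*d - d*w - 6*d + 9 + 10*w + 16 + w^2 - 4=-2*d^2 + d*(1 - w) + w^2 + 10*w + 21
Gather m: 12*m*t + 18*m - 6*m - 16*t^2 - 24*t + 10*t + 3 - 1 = m*(12*t + 12) - 16*t^2 - 14*t + 2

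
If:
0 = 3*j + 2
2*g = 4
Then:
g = 2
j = -2/3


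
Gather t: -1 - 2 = -3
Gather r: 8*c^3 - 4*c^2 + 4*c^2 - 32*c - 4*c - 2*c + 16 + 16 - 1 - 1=8*c^3 - 38*c + 30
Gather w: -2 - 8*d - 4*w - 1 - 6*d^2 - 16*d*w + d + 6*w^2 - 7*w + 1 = -6*d^2 - 7*d + 6*w^2 + w*(-16*d - 11) - 2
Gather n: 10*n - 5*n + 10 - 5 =5*n + 5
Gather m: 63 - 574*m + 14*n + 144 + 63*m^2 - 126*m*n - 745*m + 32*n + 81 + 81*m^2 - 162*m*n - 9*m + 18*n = 144*m^2 + m*(-288*n - 1328) + 64*n + 288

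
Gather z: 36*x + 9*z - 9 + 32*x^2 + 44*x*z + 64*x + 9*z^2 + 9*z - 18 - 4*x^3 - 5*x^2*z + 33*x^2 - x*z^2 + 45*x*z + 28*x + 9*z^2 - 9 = -4*x^3 + 65*x^2 + 128*x + z^2*(18 - x) + z*(-5*x^2 + 89*x + 18) - 36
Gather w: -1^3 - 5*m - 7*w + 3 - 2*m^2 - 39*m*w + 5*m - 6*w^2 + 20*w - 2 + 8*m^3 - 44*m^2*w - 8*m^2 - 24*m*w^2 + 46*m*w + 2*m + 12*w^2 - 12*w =8*m^3 - 10*m^2 + 2*m + w^2*(6 - 24*m) + w*(-44*m^2 + 7*m + 1)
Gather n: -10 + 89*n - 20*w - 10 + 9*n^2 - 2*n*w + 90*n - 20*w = 9*n^2 + n*(179 - 2*w) - 40*w - 20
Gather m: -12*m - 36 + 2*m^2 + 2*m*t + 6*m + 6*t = 2*m^2 + m*(2*t - 6) + 6*t - 36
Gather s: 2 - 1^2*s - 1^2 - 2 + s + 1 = 0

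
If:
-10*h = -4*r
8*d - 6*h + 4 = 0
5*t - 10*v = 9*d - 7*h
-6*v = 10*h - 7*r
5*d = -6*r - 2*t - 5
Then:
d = -247/473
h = -14/473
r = -35/473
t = -460/473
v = -35/946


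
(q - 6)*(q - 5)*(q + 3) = q^3 - 8*q^2 - 3*q + 90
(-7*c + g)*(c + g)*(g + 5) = -7*c^2*g - 35*c^2 - 6*c*g^2 - 30*c*g + g^3 + 5*g^2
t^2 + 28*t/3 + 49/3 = (t + 7/3)*(t + 7)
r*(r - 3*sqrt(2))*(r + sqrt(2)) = r^3 - 2*sqrt(2)*r^2 - 6*r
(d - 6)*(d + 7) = d^2 + d - 42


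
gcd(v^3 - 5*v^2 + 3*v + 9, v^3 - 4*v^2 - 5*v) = v + 1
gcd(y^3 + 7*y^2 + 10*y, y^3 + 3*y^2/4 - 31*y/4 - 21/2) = y + 2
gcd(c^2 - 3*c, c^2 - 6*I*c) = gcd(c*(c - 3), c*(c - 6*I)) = c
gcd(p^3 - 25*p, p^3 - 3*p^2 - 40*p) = p^2 + 5*p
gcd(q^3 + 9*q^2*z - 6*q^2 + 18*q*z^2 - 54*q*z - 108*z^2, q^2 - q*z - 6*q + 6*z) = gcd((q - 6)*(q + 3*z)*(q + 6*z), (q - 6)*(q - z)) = q - 6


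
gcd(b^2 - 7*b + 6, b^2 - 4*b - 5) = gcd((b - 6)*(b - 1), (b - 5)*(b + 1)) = 1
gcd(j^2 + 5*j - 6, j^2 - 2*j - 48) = j + 6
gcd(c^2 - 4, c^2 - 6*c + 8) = c - 2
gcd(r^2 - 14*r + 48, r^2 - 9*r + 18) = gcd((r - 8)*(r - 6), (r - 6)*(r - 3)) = r - 6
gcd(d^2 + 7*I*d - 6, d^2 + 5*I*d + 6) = d + 6*I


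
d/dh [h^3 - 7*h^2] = h*(3*h - 14)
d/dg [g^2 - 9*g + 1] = 2*g - 9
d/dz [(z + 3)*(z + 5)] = 2*z + 8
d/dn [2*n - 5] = 2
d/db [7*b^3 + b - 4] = 21*b^2 + 1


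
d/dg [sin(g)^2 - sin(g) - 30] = sin(2*g) - cos(g)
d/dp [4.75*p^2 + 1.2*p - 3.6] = 9.5*p + 1.2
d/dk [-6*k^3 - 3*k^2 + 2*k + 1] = -18*k^2 - 6*k + 2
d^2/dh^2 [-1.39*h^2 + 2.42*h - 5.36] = -2.78000000000000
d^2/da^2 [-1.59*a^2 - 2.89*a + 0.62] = -3.18000000000000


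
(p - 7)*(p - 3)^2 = p^3 - 13*p^2 + 51*p - 63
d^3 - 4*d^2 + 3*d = d*(d - 3)*(d - 1)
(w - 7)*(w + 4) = w^2 - 3*w - 28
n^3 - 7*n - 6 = (n - 3)*(n + 1)*(n + 2)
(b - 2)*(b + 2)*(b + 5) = b^3 + 5*b^2 - 4*b - 20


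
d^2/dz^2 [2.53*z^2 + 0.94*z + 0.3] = 5.06000000000000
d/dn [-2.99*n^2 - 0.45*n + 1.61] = -5.98*n - 0.45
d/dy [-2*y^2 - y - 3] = -4*y - 1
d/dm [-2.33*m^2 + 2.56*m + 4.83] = 2.56 - 4.66*m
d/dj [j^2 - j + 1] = 2*j - 1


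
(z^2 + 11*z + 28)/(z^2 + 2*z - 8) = (z + 7)/(z - 2)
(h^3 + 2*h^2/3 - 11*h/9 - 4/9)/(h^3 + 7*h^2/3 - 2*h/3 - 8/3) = (h + 1/3)/(h + 2)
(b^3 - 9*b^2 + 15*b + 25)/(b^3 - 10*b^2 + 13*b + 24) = (b^2 - 10*b + 25)/(b^2 - 11*b + 24)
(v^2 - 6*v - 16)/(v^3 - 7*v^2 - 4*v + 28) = (v - 8)/(v^2 - 9*v + 14)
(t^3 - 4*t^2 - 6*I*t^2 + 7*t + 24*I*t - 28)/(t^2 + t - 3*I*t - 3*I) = (t^3 + t^2*(-4 - 6*I) + t*(7 + 24*I) - 28)/(t^2 + t*(1 - 3*I) - 3*I)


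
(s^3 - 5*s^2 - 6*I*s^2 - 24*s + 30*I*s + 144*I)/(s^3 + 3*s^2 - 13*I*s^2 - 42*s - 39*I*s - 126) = (s - 8)/(s - 7*I)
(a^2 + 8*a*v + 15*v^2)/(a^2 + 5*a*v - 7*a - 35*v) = (a + 3*v)/(a - 7)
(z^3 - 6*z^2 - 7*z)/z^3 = 1 - 6/z - 7/z^2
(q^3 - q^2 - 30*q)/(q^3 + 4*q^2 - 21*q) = (q^2 - q - 30)/(q^2 + 4*q - 21)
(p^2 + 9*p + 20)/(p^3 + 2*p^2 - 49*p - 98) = (p^2 + 9*p + 20)/(p^3 + 2*p^2 - 49*p - 98)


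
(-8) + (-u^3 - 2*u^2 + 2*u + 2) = -u^3 - 2*u^2 + 2*u - 6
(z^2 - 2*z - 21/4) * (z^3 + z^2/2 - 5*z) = z^5 - 3*z^4/2 - 45*z^3/4 + 59*z^2/8 + 105*z/4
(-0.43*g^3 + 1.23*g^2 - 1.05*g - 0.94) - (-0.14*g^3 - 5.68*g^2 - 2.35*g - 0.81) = -0.29*g^3 + 6.91*g^2 + 1.3*g - 0.13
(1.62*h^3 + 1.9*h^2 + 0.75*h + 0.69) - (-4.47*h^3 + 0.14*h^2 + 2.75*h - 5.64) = 6.09*h^3 + 1.76*h^2 - 2.0*h + 6.33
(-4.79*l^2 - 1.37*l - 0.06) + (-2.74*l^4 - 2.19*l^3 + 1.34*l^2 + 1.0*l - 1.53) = -2.74*l^4 - 2.19*l^3 - 3.45*l^2 - 0.37*l - 1.59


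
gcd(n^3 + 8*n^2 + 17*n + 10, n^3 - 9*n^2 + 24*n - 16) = 1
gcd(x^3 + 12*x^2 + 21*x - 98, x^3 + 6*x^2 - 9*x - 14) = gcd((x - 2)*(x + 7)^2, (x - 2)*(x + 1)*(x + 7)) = x^2 + 5*x - 14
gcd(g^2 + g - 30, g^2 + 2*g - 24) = g + 6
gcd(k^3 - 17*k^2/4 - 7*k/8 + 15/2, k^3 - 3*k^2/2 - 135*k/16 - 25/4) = k^2 - 11*k/4 - 5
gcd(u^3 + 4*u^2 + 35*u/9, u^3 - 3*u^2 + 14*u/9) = u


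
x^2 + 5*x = x*(x + 5)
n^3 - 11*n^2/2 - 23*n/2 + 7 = (n - 7)*(n - 1/2)*(n + 2)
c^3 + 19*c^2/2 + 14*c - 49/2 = (c - 1)*(c + 7/2)*(c + 7)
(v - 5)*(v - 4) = v^2 - 9*v + 20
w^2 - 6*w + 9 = (w - 3)^2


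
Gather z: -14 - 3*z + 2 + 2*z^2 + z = 2*z^2 - 2*z - 12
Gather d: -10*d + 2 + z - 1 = -10*d + z + 1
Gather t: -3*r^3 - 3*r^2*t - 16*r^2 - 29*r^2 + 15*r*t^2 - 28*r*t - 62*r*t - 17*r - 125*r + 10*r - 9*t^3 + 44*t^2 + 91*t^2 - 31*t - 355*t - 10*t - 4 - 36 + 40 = -3*r^3 - 45*r^2 - 132*r - 9*t^3 + t^2*(15*r + 135) + t*(-3*r^2 - 90*r - 396)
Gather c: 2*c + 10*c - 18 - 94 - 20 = 12*c - 132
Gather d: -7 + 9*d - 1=9*d - 8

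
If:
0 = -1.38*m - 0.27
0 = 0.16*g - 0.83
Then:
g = 5.19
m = -0.20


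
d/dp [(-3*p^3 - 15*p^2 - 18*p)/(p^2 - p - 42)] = 3*(-p^4 + 2*p^3 + 137*p^2 + 420*p + 252)/(p^4 - 2*p^3 - 83*p^2 + 84*p + 1764)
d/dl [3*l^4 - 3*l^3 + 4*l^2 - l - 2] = 12*l^3 - 9*l^2 + 8*l - 1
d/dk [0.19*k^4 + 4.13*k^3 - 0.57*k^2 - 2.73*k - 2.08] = 0.76*k^3 + 12.39*k^2 - 1.14*k - 2.73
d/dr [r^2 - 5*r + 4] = 2*r - 5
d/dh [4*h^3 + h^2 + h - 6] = 12*h^2 + 2*h + 1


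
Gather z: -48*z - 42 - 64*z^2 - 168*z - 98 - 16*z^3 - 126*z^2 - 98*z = -16*z^3 - 190*z^2 - 314*z - 140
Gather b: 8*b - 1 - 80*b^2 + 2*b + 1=-80*b^2 + 10*b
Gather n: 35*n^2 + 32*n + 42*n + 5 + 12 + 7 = 35*n^2 + 74*n + 24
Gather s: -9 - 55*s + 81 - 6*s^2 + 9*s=-6*s^2 - 46*s + 72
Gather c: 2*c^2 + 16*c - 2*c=2*c^2 + 14*c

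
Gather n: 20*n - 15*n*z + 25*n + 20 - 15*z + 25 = n*(45 - 15*z) - 15*z + 45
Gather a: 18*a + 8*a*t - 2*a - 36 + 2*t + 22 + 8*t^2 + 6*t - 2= a*(8*t + 16) + 8*t^2 + 8*t - 16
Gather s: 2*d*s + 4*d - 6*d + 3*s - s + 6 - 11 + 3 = -2*d + s*(2*d + 2) - 2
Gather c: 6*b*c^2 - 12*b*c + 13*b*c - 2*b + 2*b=6*b*c^2 + b*c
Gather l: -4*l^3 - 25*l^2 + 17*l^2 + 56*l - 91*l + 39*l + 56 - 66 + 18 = -4*l^3 - 8*l^2 + 4*l + 8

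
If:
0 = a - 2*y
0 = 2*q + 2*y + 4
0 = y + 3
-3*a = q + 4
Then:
No Solution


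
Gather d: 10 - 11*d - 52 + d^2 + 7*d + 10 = d^2 - 4*d - 32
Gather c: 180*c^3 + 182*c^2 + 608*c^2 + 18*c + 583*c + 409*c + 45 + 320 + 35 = 180*c^3 + 790*c^2 + 1010*c + 400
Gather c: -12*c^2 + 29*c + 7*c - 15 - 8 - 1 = -12*c^2 + 36*c - 24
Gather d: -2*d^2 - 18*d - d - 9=-2*d^2 - 19*d - 9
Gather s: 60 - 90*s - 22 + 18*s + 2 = 40 - 72*s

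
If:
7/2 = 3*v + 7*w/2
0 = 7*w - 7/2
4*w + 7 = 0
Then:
No Solution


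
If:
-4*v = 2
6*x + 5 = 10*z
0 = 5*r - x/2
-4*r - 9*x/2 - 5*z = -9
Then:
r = 13/158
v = -1/2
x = 65/79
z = 157/158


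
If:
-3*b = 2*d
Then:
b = -2*d/3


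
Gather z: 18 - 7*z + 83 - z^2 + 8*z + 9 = -z^2 + z + 110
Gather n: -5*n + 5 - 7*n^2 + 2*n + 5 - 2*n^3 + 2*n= -2*n^3 - 7*n^2 - n + 10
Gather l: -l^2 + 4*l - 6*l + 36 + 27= -l^2 - 2*l + 63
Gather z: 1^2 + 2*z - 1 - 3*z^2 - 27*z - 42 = -3*z^2 - 25*z - 42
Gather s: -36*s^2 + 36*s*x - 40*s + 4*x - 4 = -36*s^2 + s*(36*x - 40) + 4*x - 4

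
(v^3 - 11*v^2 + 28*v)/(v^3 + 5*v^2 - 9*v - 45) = v*(v^2 - 11*v + 28)/(v^3 + 5*v^2 - 9*v - 45)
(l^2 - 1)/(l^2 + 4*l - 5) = (l + 1)/(l + 5)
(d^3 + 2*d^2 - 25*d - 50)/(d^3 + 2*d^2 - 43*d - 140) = (d^2 - 3*d - 10)/(d^2 - 3*d - 28)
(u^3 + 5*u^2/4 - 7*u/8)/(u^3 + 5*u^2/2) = (8*u^2 + 10*u - 7)/(4*u*(2*u + 5))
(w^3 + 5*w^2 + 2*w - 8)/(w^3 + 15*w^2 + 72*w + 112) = (w^2 + w - 2)/(w^2 + 11*w + 28)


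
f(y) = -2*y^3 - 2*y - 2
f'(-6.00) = -218.00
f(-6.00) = 442.00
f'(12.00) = -866.00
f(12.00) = -3482.00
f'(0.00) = -2.00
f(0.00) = -2.00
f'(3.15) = -61.54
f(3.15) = -70.81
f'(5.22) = -165.49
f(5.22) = -296.91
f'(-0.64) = -4.46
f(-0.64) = -0.20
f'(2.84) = -50.39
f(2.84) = -53.49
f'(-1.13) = -9.66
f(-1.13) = 3.15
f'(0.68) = -4.77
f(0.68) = -3.99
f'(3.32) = -68.13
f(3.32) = -81.83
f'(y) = -6*y^2 - 2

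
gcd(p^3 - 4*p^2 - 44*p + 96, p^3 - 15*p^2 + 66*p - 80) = p^2 - 10*p + 16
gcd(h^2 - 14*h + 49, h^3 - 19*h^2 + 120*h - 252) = h - 7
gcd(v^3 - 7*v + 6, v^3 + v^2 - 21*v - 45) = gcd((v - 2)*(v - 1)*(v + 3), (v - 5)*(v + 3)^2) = v + 3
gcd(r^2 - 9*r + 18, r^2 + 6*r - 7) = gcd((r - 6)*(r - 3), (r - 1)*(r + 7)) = 1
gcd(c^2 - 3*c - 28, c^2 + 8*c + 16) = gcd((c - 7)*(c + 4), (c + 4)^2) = c + 4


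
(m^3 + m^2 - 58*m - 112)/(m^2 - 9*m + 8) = (m^2 + 9*m + 14)/(m - 1)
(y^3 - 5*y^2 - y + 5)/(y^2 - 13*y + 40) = (y^2 - 1)/(y - 8)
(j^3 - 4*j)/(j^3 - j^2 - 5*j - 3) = j*(4 - j^2)/(-j^3 + j^2 + 5*j + 3)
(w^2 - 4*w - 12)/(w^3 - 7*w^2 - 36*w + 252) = (w + 2)/(w^2 - w - 42)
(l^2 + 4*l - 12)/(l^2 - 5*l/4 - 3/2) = 4*(l + 6)/(4*l + 3)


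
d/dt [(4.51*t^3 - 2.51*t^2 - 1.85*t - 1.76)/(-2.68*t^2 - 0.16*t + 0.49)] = (-12.0868*t^4 - 1.4432*t^3 + 2.0733*t^2 - 11.8934*t - 1.1881)/(7.1824*t^4 + 0.8576*t^3 - 2.6008*t^2 - 0.1568*t + 0.2401)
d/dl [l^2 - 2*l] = 2*l - 2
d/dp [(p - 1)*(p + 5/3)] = 2*p + 2/3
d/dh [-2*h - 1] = -2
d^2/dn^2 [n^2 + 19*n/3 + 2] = 2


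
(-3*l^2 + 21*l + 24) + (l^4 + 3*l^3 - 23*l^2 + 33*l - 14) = l^4 + 3*l^3 - 26*l^2 + 54*l + 10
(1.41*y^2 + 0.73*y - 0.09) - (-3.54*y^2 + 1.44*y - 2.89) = 4.95*y^2 - 0.71*y + 2.8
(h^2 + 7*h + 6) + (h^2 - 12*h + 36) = 2*h^2 - 5*h + 42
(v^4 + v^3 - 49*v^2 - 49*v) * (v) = v^5 + v^4 - 49*v^3 - 49*v^2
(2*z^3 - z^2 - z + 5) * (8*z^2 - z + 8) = 16*z^5 - 10*z^4 + 9*z^3 + 33*z^2 - 13*z + 40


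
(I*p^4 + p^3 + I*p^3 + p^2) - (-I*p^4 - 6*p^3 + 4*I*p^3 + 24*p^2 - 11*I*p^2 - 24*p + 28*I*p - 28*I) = 2*I*p^4 + 7*p^3 - 3*I*p^3 - 23*p^2 + 11*I*p^2 + 24*p - 28*I*p + 28*I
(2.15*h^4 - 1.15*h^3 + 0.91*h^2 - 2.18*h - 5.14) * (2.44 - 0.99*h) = -2.1285*h^5 + 6.3845*h^4 - 3.7069*h^3 + 4.3786*h^2 - 0.230600000000001*h - 12.5416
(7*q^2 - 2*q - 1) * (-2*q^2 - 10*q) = -14*q^4 - 66*q^3 + 22*q^2 + 10*q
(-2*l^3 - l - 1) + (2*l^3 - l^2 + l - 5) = -l^2 - 6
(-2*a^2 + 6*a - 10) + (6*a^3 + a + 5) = 6*a^3 - 2*a^2 + 7*a - 5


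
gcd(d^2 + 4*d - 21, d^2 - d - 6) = d - 3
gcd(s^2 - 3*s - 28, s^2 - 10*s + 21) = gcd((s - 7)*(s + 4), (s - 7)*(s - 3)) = s - 7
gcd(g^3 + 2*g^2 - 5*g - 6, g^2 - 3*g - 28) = 1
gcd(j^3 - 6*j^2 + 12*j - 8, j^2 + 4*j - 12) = j - 2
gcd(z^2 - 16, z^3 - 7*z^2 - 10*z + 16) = 1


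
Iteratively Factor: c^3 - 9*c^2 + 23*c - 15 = (c - 3)*(c^2 - 6*c + 5) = (c - 3)*(c - 1)*(c - 5)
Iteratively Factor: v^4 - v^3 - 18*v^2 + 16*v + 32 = (v + 1)*(v^3 - 2*v^2 - 16*v + 32) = (v - 2)*(v + 1)*(v^2 - 16) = (v - 4)*(v - 2)*(v + 1)*(v + 4)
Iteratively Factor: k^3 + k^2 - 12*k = (k - 3)*(k^2 + 4*k) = (k - 3)*(k + 4)*(k)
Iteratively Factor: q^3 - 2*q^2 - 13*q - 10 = (q + 2)*(q^2 - 4*q - 5) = (q + 1)*(q + 2)*(q - 5)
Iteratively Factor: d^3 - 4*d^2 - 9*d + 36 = (d - 3)*(d^2 - d - 12) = (d - 3)*(d + 3)*(d - 4)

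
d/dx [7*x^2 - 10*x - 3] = 14*x - 10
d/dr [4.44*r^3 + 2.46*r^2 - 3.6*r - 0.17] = 13.32*r^2 + 4.92*r - 3.6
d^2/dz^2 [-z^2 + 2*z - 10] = -2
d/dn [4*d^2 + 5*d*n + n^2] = 5*d + 2*n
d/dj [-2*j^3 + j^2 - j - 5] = -6*j^2 + 2*j - 1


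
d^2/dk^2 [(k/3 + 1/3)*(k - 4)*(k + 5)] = 2*k + 4/3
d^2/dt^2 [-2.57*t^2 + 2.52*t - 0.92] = -5.14000000000000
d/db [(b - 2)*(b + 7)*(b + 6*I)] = 3*b^2 + b*(10 + 12*I) - 14 + 30*I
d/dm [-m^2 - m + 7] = -2*m - 1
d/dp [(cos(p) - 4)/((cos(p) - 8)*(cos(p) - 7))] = (cos(p)^2 - 8*cos(p) + 4)*sin(p)/((cos(p) - 8)^2*(cos(p) - 7)^2)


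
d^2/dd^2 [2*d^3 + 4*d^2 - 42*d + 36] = 12*d + 8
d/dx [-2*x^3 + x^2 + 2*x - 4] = -6*x^2 + 2*x + 2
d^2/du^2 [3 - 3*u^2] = -6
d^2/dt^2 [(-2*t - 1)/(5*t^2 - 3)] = 10*(-20*t^2*(2*t + 1) + (6*t + 1)*(5*t^2 - 3))/(5*t^2 - 3)^3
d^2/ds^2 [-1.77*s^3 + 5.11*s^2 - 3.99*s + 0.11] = 10.22 - 10.62*s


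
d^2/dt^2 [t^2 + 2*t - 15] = 2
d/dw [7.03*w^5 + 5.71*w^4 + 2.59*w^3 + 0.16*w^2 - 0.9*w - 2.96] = 35.15*w^4 + 22.84*w^3 + 7.77*w^2 + 0.32*w - 0.9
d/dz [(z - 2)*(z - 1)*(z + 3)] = 3*z^2 - 7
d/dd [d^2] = 2*d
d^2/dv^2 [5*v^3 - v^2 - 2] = 30*v - 2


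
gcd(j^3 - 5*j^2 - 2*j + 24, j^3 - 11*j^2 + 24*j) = j - 3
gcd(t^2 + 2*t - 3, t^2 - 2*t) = 1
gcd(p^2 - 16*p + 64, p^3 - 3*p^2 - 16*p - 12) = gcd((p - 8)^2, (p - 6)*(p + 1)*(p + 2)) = 1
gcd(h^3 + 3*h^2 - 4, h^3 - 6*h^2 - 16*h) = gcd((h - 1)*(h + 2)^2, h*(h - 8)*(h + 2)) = h + 2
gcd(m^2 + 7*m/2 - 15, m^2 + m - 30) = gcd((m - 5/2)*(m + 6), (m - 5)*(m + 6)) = m + 6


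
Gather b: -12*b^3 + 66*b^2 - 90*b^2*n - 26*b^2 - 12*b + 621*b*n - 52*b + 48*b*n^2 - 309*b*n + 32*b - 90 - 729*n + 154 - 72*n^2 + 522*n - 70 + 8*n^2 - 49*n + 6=-12*b^3 + b^2*(40 - 90*n) + b*(48*n^2 + 312*n - 32) - 64*n^2 - 256*n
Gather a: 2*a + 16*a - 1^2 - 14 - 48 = 18*a - 63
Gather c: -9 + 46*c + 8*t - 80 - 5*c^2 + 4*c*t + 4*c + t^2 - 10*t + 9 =-5*c^2 + c*(4*t + 50) + t^2 - 2*t - 80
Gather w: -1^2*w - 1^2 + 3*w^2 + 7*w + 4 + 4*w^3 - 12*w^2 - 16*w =4*w^3 - 9*w^2 - 10*w + 3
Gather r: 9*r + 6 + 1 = 9*r + 7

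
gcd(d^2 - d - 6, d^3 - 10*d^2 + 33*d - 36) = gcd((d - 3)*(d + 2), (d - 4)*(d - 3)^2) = d - 3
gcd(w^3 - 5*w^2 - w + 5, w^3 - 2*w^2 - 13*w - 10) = w^2 - 4*w - 5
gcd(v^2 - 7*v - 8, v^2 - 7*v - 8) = v^2 - 7*v - 8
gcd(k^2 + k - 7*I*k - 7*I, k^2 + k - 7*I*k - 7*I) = k^2 + k*(1 - 7*I) - 7*I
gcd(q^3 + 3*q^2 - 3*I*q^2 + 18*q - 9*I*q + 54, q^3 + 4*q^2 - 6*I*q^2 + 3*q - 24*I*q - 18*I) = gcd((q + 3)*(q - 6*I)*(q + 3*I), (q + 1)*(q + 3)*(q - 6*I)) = q^2 + q*(3 - 6*I) - 18*I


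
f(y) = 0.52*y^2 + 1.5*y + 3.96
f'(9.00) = 10.86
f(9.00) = 59.58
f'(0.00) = 1.50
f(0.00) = 3.96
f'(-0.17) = 1.32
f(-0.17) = 3.72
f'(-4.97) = -3.67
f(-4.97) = 9.35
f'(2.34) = 3.93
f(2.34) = 10.32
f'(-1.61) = -0.17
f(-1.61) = 2.89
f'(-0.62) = 0.86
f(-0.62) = 3.23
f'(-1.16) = 0.29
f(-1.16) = 2.92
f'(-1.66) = -0.23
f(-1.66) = 2.90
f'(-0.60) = 0.88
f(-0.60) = 3.25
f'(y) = 1.04*y + 1.5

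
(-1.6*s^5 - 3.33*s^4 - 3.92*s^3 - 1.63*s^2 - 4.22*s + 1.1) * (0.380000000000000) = -0.608*s^5 - 1.2654*s^4 - 1.4896*s^3 - 0.6194*s^2 - 1.6036*s + 0.418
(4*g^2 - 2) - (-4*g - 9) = 4*g^2 + 4*g + 7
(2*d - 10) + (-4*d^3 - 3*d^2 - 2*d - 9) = -4*d^3 - 3*d^2 - 19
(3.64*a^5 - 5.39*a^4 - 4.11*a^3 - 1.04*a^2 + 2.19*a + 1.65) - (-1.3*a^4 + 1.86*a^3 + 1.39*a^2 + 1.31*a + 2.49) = 3.64*a^5 - 4.09*a^4 - 5.97*a^3 - 2.43*a^2 + 0.88*a - 0.84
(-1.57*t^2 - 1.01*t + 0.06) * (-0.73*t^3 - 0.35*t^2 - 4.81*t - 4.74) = 1.1461*t^5 + 1.2868*t^4 + 7.8614*t^3 + 12.2789*t^2 + 4.4988*t - 0.2844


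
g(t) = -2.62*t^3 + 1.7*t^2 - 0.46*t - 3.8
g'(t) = -7.86*t^2 + 3.4*t - 0.46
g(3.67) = -112.10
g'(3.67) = -93.85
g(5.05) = -300.19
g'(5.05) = -183.74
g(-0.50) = -2.82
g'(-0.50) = -4.12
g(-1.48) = 9.10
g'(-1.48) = -22.71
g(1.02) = -5.28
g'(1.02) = -5.17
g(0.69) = -4.17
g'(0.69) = -1.86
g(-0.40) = -3.18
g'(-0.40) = -3.08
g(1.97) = -18.14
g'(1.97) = -24.27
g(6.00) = -511.28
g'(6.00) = -263.02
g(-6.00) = 626.08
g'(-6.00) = -303.82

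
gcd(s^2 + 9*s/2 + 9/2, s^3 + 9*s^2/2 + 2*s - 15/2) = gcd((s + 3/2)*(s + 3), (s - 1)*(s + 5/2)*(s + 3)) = s + 3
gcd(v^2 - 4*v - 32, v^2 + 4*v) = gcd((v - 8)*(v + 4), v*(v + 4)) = v + 4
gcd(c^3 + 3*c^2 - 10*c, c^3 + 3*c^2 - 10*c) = c^3 + 3*c^2 - 10*c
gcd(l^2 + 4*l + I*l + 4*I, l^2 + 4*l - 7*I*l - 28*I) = l + 4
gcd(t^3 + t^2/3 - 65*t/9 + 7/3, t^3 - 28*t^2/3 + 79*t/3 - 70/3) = t - 7/3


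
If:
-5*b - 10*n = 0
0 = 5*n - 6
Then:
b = -12/5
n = 6/5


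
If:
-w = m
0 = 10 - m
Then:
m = 10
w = -10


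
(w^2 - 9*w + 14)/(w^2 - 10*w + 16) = (w - 7)/(w - 8)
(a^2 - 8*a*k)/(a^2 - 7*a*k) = (a - 8*k)/(a - 7*k)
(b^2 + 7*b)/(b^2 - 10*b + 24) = b*(b + 7)/(b^2 - 10*b + 24)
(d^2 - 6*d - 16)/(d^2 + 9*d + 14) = (d - 8)/(d + 7)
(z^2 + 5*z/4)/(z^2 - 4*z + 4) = z*(4*z + 5)/(4*(z^2 - 4*z + 4))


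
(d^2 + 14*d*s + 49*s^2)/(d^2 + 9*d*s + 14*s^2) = (d + 7*s)/(d + 2*s)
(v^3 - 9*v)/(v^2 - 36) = v*(v^2 - 9)/(v^2 - 36)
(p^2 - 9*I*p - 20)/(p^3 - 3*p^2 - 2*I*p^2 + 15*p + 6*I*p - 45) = (p - 4*I)/(p^2 + 3*p*(-1 + I) - 9*I)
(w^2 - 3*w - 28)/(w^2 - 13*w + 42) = (w + 4)/(w - 6)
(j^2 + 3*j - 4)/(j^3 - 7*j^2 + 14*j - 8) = (j + 4)/(j^2 - 6*j + 8)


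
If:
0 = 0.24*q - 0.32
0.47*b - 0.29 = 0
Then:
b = 0.62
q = 1.33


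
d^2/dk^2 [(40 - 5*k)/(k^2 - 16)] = 10*(4*k^2*(8 - k) + (3*k - 8)*(k^2 - 16))/(k^2 - 16)^3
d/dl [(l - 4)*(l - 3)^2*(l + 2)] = 4*l^3 - 24*l^2 + 26*l + 30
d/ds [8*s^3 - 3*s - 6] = 24*s^2 - 3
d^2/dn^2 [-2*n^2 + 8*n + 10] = -4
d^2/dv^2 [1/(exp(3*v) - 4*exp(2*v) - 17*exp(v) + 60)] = ((-9*exp(2*v) + 16*exp(v) + 17)*(exp(3*v) - 4*exp(2*v) - 17*exp(v) + 60) + 2*(-3*exp(2*v) + 8*exp(v) + 17)^2*exp(v))*exp(v)/(exp(3*v) - 4*exp(2*v) - 17*exp(v) + 60)^3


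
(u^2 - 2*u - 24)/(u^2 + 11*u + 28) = (u - 6)/(u + 7)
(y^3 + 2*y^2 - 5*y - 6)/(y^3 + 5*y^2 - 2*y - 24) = (y + 1)/(y + 4)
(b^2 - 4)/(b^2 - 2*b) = (b + 2)/b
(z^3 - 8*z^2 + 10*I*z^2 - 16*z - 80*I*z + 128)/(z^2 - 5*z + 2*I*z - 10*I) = (z^2 + 8*z*(-1 + I) - 64*I)/(z - 5)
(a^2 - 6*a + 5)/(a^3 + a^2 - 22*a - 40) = (a - 1)/(a^2 + 6*a + 8)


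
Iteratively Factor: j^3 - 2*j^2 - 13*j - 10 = (j + 2)*(j^2 - 4*j - 5) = (j - 5)*(j + 2)*(j + 1)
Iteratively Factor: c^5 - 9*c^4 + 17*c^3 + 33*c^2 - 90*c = (c - 3)*(c^4 - 6*c^3 - c^2 + 30*c) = (c - 5)*(c - 3)*(c^3 - c^2 - 6*c) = c*(c - 5)*(c - 3)*(c^2 - c - 6) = c*(c - 5)*(c - 3)*(c + 2)*(c - 3)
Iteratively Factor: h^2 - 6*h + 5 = (h - 1)*(h - 5)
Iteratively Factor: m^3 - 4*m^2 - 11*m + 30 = (m - 5)*(m^2 + m - 6) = (m - 5)*(m - 2)*(m + 3)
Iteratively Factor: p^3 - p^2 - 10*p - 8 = (p + 1)*(p^2 - 2*p - 8) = (p - 4)*(p + 1)*(p + 2)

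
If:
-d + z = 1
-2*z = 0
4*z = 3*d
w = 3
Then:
No Solution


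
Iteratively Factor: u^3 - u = (u + 1)*(u^2 - u) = u*(u + 1)*(u - 1)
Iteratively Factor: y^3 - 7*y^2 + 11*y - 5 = (y - 1)*(y^2 - 6*y + 5) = (y - 1)^2*(y - 5)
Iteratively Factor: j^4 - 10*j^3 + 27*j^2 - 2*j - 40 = (j - 2)*(j^3 - 8*j^2 + 11*j + 20) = (j - 5)*(j - 2)*(j^2 - 3*j - 4) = (j - 5)*(j - 2)*(j + 1)*(j - 4)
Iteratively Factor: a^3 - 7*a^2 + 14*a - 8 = (a - 2)*(a^2 - 5*a + 4) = (a - 4)*(a - 2)*(a - 1)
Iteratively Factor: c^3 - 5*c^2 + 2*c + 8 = (c - 2)*(c^2 - 3*c - 4) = (c - 2)*(c + 1)*(c - 4)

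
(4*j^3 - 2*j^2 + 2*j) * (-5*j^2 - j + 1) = -20*j^5 + 6*j^4 - 4*j^3 - 4*j^2 + 2*j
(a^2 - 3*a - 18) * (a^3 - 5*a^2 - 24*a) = a^5 - 8*a^4 - 27*a^3 + 162*a^2 + 432*a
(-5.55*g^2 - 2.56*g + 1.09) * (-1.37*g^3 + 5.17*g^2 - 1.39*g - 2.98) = 7.6035*g^5 - 25.1863*g^4 - 7.014*g^3 + 25.7327*g^2 + 6.1137*g - 3.2482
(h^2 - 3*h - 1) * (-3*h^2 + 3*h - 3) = -3*h^4 + 12*h^3 - 9*h^2 + 6*h + 3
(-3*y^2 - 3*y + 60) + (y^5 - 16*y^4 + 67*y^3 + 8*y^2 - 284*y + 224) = y^5 - 16*y^4 + 67*y^3 + 5*y^2 - 287*y + 284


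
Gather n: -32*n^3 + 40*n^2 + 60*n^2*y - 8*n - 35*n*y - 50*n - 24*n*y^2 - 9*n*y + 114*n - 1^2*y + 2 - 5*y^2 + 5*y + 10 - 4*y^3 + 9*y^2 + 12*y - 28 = -32*n^3 + n^2*(60*y + 40) + n*(-24*y^2 - 44*y + 56) - 4*y^3 + 4*y^2 + 16*y - 16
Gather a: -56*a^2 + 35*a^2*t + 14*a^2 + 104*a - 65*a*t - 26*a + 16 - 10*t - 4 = a^2*(35*t - 42) + a*(78 - 65*t) - 10*t + 12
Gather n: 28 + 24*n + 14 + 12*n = 36*n + 42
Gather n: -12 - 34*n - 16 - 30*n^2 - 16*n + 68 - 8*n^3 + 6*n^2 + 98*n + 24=-8*n^3 - 24*n^2 + 48*n + 64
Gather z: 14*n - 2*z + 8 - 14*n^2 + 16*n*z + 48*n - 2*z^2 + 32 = -14*n^2 + 62*n - 2*z^2 + z*(16*n - 2) + 40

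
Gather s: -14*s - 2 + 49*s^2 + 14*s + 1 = 49*s^2 - 1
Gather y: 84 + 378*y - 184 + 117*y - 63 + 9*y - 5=504*y - 168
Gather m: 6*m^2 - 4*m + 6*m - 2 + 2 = 6*m^2 + 2*m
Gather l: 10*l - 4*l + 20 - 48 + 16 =6*l - 12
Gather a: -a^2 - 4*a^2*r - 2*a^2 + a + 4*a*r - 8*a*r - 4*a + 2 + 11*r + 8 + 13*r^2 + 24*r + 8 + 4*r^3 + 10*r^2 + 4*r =a^2*(-4*r - 3) + a*(-4*r - 3) + 4*r^3 + 23*r^2 + 39*r + 18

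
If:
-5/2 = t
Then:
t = -5/2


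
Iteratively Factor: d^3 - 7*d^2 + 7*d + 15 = (d - 3)*(d^2 - 4*d - 5) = (d - 5)*(d - 3)*(d + 1)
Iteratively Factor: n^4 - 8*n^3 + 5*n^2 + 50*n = (n - 5)*(n^3 - 3*n^2 - 10*n) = (n - 5)*(n + 2)*(n^2 - 5*n) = n*(n - 5)*(n + 2)*(n - 5)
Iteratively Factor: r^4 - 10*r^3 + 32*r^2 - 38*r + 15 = (r - 1)*(r^3 - 9*r^2 + 23*r - 15) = (r - 3)*(r - 1)*(r^2 - 6*r + 5) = (r - 5)*(r - 3)*(r - 1)*(r - 1)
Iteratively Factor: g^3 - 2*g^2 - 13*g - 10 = (g - 5)*(g^2 + 3*g + 2) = (g - 5)*(g + 1)*(g + 2)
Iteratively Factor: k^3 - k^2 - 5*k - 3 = (k + 1)*(k^2 - 2*k - 3) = (k - 3)*(k + 1)*(k + 1)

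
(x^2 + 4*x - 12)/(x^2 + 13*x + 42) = (x - 2)/(x + 7)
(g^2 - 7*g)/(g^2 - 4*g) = (g - 7)/(g - 4)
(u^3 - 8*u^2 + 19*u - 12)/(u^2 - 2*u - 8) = (u^2 - 4*u + 3)/(u + 2)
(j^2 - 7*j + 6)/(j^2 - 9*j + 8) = (j - 6)/(j - 8)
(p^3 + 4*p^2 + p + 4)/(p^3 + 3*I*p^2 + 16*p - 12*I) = (p^2 + p*(4 + I) + 4*I)/(p^2 + 4*I*p + 12)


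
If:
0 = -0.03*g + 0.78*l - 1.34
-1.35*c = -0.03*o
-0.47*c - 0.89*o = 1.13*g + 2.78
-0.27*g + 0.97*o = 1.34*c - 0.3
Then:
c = -0.02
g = -1.80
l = 1.65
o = -0.83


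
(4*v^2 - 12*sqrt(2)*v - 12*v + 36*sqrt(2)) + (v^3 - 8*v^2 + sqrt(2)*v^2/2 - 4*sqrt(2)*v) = v^3 - 4*v^2 + sqrt(2)*v^2/2 - 16*sqrt(2)*v - 12*v + 36*sqrt(2)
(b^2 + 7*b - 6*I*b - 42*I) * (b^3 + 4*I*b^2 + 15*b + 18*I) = b^5 + 7*b^4 - 2*I*b^4 + 39*b^3 - 14*I*b^3 + 273*b^2 - 72*I*b^2 + 108*b - 504*I*b + 756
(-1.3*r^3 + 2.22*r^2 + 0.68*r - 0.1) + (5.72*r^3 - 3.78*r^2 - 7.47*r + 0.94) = 4.42*r^3 - 1.56*r^2 - 6.79*r + 0.84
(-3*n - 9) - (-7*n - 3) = 4*n - 6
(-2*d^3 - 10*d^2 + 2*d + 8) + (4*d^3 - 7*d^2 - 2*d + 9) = 2*d^3 - 17*d^2 + 17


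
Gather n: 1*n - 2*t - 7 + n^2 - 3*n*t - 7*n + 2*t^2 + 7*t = n^2 + n*(-3*t - 6) + 2*t^2 + 5*t - 7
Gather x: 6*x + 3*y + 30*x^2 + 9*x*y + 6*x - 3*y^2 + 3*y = 30*x^2 + x*(9*y + 12) - 3*y^2 + 6*y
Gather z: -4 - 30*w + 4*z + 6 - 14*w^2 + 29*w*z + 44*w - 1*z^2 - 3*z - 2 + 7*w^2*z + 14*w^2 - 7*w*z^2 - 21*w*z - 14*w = z^2*(-7*w - 1) + z*(7*w^2 + 8*w + 1)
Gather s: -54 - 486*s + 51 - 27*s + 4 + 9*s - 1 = -504*s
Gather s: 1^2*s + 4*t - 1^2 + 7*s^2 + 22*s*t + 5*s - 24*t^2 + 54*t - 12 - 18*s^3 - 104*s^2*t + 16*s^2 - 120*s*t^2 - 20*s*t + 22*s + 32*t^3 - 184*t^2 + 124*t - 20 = -18*s^3 + s^2*(23 - 104*t) + s*(-120*t^2 + 2*t + 28) + 32*t^3 - 208*t^2 + 182*t - 33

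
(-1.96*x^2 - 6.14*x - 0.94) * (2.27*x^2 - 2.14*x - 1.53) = -4.4492*x^4 - 9.7434*x^3 + 14.0046*x^2 + 11.4058*x + 1.4382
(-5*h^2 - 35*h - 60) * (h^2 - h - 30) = -5*h^4 - 30*h^3 + 125*h^2 + 1110*h + 1800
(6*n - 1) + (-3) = 6*n - 4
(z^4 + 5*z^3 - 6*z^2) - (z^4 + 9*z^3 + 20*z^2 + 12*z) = -4*z^3 - 26*z^2 - 12*z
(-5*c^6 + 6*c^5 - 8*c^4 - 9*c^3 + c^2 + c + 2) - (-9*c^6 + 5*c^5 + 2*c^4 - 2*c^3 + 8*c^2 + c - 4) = 4*c^6 + c^5 - 10*c^4 - 7*c^3 - 7*c^2 + 6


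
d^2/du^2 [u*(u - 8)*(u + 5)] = 6*u - 6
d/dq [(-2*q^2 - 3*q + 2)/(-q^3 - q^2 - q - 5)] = ((4*q + 3)*(q^3 + q^2 + q + 5) - (2*q^2 + 3*q - 2)*(3*q^2 + 2*q + 1))/(q^3 + q^2 + q + 5)^2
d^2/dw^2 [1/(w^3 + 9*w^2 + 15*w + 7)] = 12*(w^2 + 10*w + 27)/(w^7 + 25*w^6 + 237*w^5 + 1061*w^4 + 2339*w^3 + 2667*w^2 + 1519*w + 343)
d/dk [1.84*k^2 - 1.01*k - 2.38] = 3.68*k - 1.01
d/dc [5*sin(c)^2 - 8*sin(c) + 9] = 2*(5*sin(c) - 4)*cos(c)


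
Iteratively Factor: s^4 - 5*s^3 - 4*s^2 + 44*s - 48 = (s - 2)*(s^3 - 3*s^2 - 10*s + 24) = (s - 2)*(s + 3)*(s^2 - 6*s + 8) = (s - 4)*(s - 2)*(s + 3)*(s - 2)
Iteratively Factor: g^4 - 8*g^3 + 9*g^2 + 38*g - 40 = (g - 4)*(g^3 - 4*g^2 - 7*g + 10) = (g - 4)*(g - 1)*(g^2 - 3*g - 10) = (g - 5)*(g - 4)*(g - 1)*(g + 2)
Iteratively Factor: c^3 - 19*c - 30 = (c + 2)*(c^2 - 2*c - 15) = (c - 5)*(c + 2)*(c + 3)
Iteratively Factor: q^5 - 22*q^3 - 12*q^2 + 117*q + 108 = (q + 1)*(q^4 - q^3 - 21*q^2 + 9*q + 108) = (q - 4)*(q + 1)*(q^3 + 3*q^2 - 9*q - 27) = (q - 4)*(q + 1)*(q + 3)*(q^2 - 9) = (q - 4)*(q - 3)*(q + 1)*(q + 3)*(q + 3)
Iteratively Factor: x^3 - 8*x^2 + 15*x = (x - 5)*(x^2 - 3*x) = x*(x - 5)*(x - 3)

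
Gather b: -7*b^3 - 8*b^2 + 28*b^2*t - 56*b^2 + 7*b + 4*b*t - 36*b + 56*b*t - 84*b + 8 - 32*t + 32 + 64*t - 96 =-7*b^3 + b^2*(28*t - 64) + b*(60*t - 113) + 32*t - 56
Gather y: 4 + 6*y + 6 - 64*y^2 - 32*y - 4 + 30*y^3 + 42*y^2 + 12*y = 30*y^3 - 22*y^2 - 14*y + 6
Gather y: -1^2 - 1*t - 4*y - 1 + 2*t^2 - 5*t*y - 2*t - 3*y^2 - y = 2*t^2 - 3*t - 3*y^2 + y*(-5*t - 5) - 2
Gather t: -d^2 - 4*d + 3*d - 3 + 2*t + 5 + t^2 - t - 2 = -d^2 - d + t^2 + t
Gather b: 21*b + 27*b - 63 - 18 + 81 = 48*b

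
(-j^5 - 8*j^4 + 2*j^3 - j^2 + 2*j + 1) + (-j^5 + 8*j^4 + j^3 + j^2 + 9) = -2*j^5 + 3*j^3 + 2*j + 10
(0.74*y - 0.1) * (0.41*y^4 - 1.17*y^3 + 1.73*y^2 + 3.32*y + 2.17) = 0.3034*y^5 - 0.9068*y^4 + 1.3972*y^3 + 2.2838*y^2 + 1.2738*y - 0.217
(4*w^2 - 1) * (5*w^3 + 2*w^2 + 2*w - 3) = 20*w^5 + 8*w^4 + 3*w^3 - 14*w^2 - 2*w + 3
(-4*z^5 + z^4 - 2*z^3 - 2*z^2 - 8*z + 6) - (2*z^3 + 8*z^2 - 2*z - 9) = -4*z^5 + z^4 - 4*z^3 - 10*z^2 - 6*z + 15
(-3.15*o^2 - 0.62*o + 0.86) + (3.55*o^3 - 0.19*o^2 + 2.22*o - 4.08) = 3.55*o^3 - 3.34*o^2 + 1.6*o - 3.22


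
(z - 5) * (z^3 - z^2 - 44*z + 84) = z^4 - 6*z^3 - 39*z^2 + 304*z - 420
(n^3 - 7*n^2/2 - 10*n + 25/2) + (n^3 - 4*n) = 2*n^3 - 7*n^2/2 - 14*n + 25/2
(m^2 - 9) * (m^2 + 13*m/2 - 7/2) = m^4 + 13*m^3/2 - 25*m^2/2 - 117*m/2 + 63/2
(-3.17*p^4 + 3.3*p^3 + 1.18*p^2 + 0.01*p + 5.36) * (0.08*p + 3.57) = -0.2536*p^5 - 11.0529*p^4 + 11.8754*p^3 + 4.2134*p^2 + 0.4645*p + 19.1352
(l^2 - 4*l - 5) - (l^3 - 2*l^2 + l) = -l^3 + 3*l^2 - 5*l - 5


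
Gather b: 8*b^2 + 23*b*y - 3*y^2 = 8*b^2 + 23*b*y - 3*y^2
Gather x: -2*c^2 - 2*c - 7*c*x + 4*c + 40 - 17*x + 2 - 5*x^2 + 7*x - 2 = -2*c^2 + 2*c - 5*x^2 + x*(-7*c - 10) + 40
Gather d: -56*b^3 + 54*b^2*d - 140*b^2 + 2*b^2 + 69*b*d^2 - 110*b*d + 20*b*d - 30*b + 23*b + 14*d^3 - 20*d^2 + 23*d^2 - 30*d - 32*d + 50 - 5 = -56*b^3 - 138*b^2 - 7*b + 14*d^3 + d^2*(69*b + 3) + d*(54*b^2 - 90*b - 62) + 45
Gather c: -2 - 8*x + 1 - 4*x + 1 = -12*x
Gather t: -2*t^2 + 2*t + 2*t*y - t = -2*t^2 + t*(2*y + 1)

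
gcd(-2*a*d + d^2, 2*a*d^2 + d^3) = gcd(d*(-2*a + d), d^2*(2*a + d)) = d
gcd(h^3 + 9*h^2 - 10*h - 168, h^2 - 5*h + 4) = h - 4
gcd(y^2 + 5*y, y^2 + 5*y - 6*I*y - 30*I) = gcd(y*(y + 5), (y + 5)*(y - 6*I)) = y + 5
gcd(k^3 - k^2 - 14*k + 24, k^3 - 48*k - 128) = k + 4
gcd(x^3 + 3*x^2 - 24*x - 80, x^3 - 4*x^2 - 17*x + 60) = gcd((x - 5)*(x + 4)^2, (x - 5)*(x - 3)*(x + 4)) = x^2 - x - 20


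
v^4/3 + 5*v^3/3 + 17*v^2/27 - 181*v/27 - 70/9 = (v/3 + 1)*(v - 2)*(v + 5/3)*(v + 7/3)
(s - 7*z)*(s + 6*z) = s^2 - s*z - 42*z^2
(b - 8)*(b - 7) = b^2 - 15*b + 56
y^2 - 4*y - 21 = (y - 7)*(y + 3)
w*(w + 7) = w^2 + 7*w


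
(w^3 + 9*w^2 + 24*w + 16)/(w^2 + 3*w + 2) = (w^2 + 8*w + 16)/(w + 2)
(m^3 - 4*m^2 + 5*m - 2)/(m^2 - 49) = (m^3 - 4*m^2 + 5*m - 2)/(m^2 - 49)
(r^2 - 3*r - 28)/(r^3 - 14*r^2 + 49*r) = (r + 4)/(r*(r - 7))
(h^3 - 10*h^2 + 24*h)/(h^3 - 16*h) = (h - 6)/(h + 4)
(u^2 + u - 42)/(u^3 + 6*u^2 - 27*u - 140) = (u - 6)/(u^2 - u - 20)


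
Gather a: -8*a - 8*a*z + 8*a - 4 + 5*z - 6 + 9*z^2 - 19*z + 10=-8*a*z + 9*z^2 - 14*z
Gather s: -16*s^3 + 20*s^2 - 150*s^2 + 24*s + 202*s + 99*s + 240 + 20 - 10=-16*s^3 - 130*s^2 + 325*s + 250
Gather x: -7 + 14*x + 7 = 14*x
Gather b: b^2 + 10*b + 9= b^2 + 10*b + 9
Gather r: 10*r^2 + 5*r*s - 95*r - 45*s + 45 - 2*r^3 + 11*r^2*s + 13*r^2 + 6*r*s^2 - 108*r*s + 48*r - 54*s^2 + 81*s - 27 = -2*r^3 + r^2*(11*s + 23) + r*(6*s^2 - 103*s - 47) - 54*s^2 + 36*s + 18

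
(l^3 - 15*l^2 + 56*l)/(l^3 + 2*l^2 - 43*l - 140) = l*(l - 8)/(l^2 + 9*l + 20)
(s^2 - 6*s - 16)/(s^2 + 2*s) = (s - 8)/s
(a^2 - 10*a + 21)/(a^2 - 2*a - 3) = (a - 7)/(a + 1)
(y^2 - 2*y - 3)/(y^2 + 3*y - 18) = (y + 1)/(y + 6)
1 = 1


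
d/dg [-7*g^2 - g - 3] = -14*g - 1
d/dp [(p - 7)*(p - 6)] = 2*p - 13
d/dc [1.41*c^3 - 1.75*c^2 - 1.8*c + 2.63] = 4.23*c^2 - 3.5*c - 1.8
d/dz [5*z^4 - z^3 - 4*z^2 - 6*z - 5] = 20*z^3 - 3*z^2 - 8*z - 6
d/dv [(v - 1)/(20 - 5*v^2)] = (-v^2 + 2*v*(v - 1) + 4)/(5*(v^2 - 4)^2)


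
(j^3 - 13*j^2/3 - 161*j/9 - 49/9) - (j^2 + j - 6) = j^3 - 16*j^2/3 - 170*j/9 + 5/9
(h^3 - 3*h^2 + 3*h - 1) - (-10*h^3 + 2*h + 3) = 11*h^3 - 3*h^2 + h - 4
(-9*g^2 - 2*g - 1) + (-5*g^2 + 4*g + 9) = -14*g^2 + 2*g + 8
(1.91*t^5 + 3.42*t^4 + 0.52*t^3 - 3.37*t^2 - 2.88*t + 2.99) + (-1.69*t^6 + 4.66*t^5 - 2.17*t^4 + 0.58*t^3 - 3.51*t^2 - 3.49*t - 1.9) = -1.69*t^6 + 6.57*t^5 + 1.25*t^4 + 1.1*t^3 - 6.88*t^2 - 6.37*t + 1.09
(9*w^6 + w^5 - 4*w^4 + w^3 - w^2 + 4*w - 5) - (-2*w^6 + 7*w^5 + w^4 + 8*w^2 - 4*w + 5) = 11*w^6 - 6*w^5 - 5*w^4 + w^3 - 9*w^2 + 8*w - 10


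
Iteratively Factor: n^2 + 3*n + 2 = (n + 1)*(n + 2)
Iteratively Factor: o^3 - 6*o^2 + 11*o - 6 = (o - 3)*(o^2 - 3*o + 2) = (o - 3)*(o - 1)*(o - 2)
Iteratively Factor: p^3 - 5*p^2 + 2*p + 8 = (p - 2)*(p^2 - 3*p - 4) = (p - 2)*(p + 1)*(p - 4)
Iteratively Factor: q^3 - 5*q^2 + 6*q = (q - 3)*(q^2 - 2*q) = (q - 3)*(q - 2)*(q)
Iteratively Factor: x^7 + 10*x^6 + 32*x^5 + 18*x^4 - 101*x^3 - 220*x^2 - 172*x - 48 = (x + 2)*(x^6 + 8*x^5 + 16*x^4 - 14*x^3 - 73*x^2 - 74*x - 24) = (x + 1)*(x + 2)*(x^5 + 7*x^4 + 9*x^3 - 23*x^2 - 50*x - 24) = (x + 1)^2*(x + 2)*(x^4 + 6*x^3 + 3*x^2 - 26*x - 24) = (x + 1)^3*(x + 2)*(x^3 + 5*x^2 - 2*x - 24) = (x - 2)*(x + 1)^3*(x + 2)*(x^2 + 7*x + 12) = (x - 2)*(x + 1)^3*(x + 2)*(x + 4)*(x + 3)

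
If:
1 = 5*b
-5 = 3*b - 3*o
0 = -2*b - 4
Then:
No Solution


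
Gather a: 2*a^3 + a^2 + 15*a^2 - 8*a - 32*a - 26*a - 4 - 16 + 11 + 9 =2*a^3 + 16*a^2 - 66*a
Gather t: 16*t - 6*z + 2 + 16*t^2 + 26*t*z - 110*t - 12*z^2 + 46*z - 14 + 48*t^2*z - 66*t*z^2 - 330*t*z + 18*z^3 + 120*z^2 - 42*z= t^2*(48*z + 16) + t*(-66*z^2 - 304*z - 94) + 18*z^3 + 108*z^2 - 2*z - 12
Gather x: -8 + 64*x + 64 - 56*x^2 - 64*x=56 - 56*x^2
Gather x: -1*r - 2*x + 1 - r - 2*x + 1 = -2*r - 4*x + 2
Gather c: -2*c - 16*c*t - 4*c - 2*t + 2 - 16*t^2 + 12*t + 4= c*(-16*t - 6) - 16*t^2 + 10*t + 6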